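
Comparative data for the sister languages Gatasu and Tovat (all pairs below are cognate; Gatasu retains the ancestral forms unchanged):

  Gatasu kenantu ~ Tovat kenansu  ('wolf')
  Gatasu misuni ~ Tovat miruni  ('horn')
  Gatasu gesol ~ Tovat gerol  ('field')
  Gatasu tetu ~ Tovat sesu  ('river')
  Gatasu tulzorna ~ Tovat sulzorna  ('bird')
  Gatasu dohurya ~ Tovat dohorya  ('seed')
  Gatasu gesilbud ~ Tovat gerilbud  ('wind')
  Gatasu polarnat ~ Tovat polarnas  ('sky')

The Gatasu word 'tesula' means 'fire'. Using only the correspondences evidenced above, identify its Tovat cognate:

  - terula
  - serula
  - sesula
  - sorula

serula

tetu ~ sesu — Gatasu t corresponds to Tovat s word-initially before a front vowel.
misuni ~ miruni — Gatasu s corresponds to Tovat r between vowels (before a back vowel).
Applying these to Gatasu 'tesula':
  tesula → sesula   (t→s word-initially before a front vowel)
  sesula → serula   (s→r between vowels (before a back vowel))
So the Tovat cognate is 'serula'.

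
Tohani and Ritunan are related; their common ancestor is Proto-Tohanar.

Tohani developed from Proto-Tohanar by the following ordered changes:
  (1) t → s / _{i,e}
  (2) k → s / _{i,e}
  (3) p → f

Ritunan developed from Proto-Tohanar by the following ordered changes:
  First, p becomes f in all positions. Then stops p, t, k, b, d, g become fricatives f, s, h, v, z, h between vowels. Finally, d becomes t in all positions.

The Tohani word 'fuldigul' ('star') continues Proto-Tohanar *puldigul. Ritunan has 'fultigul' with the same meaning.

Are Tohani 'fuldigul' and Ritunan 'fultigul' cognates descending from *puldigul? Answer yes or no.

Derive the expected Ritunan reflex of *puldigul:
Ritunan: start from *puldigul.
  rule 1 (unconditioned shift): puldigul → fuldigul
  rule 2 (intervocalic lenition): fuldigul → fuldihul
  rule 3 (unconditioned shift): fuldihul → fultihul
  ⇒ Ritunan fultihul
The regular Ritunan reflex would be 'fultihul', but the attested form is 'fultigul'. The correspondence is irregular, so they are not cognates (the Ritunan form has a different source).

no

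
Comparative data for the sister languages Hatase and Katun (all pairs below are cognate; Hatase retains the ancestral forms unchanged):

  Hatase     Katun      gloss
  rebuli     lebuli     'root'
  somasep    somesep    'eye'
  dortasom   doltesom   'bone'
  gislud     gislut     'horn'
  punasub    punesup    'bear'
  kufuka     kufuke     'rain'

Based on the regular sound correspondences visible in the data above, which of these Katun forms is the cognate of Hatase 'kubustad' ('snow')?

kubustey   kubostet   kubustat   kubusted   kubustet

kubustet

somasep ~ somesep, dortasom ~ doltesom — Hatase a corresponds to Katun e after a consonant, before a consonant other than r, m, n, p, b, f, v.
gislud ~ gislut — Hatase d corresponds to Katun t word-finally.
Applying these to Hatase 'kubustad':
  kubustad → kubusted   (a→e after a consonant, before a consonant other than r, m, n, p, b, f, v)
  kubusted → kubustet   (d→t word-finally)
So the Katun cognate is 'kubustet'.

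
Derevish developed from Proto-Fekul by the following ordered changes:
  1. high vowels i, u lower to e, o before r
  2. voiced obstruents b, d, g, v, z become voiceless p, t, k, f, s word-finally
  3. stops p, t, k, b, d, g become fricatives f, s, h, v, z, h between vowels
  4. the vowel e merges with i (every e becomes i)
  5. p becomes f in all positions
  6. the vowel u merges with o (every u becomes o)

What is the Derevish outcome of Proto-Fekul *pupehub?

fofihof

Derevish: start from *pupehub.
  rule 1: no change — pupehub
  rule 2 (final devoicing): pupehub → pupehup
  rule 3 (intervocalic lenition): pupehup → pufehup
  rule 4 (vowel merger): pufehup → pufihup
  rule 5 (unconditioned shift): pufihup → fufihuf
  rule 6 (vowel merger): fufihuf → fofihof
  ⇒ Derevish fofihof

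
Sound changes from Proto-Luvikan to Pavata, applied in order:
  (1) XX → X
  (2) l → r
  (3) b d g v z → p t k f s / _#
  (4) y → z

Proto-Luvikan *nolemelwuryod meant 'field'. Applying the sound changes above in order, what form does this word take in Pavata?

Pavata: *nolemelwuryod > noremerwuryod > noremerwuryot > noremerwurzot  (by unconditioned shift, final devoicing, unconditioned shift)

noremerwurzot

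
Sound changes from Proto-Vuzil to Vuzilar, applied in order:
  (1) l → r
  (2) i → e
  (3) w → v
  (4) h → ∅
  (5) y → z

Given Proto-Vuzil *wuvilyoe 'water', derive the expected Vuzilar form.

Vuzilar: *wuvilyoe > wuviryoe > wuveryoe > vuveryoe > vuverzoe  (by unconditioned shift, vowel merger, unconditioned shift, unconditioned shift)

vuverzoe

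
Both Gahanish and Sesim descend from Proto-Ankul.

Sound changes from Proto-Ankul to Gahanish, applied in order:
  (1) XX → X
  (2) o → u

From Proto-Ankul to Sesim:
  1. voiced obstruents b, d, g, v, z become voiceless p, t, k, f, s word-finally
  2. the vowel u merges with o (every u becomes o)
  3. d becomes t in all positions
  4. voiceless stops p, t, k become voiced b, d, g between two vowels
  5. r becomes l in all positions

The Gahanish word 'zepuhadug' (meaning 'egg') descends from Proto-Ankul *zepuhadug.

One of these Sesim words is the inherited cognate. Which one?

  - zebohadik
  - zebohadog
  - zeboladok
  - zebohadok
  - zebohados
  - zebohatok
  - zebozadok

zebohadok

Sesim: *zepuhadug
  zepuhadug → zepuhaduk   [final devoicing]
  zepuhaduk → zepohadok   [vowel merger]
  zepohadok → zepohatok   [unconditioned shift]
  zepohatok → zebohadok   [intervocalic voicing]
  zebohadok (rule 5 does not apply)
  giving Sesim zebohadok.
Only 'zebohadok' matches the regular Sesim development of *zepuhadug.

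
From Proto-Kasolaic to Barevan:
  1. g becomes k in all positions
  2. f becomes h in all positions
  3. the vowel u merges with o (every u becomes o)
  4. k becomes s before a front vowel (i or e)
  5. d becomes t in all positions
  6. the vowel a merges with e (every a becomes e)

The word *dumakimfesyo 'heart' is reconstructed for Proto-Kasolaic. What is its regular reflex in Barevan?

Barevan: start from *dumakimfesyo.
  rule 1: no change — dumakimfesyo
  rule 2 (unconditioned shift): dumakimfesyo → dumakimhesyo
  rule 3 (vowel merger): dumakimhesyo → domakimhesyo
  rule 4 (palatalisation): domakimhesyo → domasimhesyo
  rule 5 (unconditioned shift): domasimhesyo → tomasimhesyo
  rule 6 (vowel merger): tomasimhesyo → tomesimhesyo
  ⇒ Barevan tomesimhesyo

tomesimhesyo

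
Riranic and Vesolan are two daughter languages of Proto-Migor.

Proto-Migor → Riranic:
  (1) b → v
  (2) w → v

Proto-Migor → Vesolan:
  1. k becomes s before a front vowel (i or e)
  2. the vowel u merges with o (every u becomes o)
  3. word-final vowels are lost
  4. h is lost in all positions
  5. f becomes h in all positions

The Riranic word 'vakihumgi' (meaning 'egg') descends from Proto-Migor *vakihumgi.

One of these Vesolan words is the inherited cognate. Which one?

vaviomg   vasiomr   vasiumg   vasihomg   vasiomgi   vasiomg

Vesolan: *vakihumgi > vasihumgi > vasihomgi > vasihomg > vasiomg  (by palatalisation, vowel merger, apocope, h-loss)

vasiomg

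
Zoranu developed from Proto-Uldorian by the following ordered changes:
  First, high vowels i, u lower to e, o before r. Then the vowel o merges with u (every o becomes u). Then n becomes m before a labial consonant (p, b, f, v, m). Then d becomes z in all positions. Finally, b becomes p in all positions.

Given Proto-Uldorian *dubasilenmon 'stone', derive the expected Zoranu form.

Zoranu: *dubasilenmon
  dubasilenmon (rule 1 does not apply)
  dubasilenmon → dubasilenmun   [vowel merger]
  dubasilenmun → dubasilemmun   [nasal place assimilation]
  dubasilemmun → zubasilemmun   [unconditioned shift]
  zubasilemmun → zupasilemmun   [unconditioned shift]
  giving Zoranu zupasilemmun.

zupasilemmun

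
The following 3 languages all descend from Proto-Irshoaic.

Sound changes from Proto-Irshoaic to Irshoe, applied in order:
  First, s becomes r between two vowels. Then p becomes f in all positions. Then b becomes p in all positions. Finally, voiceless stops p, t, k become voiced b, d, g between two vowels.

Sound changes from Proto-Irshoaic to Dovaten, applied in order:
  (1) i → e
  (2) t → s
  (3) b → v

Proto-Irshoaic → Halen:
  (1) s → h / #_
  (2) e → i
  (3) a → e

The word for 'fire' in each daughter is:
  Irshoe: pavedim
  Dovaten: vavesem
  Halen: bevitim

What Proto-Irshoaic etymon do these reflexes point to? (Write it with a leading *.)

Position 4: Irshoe has e, Dovaten has e, Halen has i. Irshoe preserves e here (none of its changes turn any other segment into e), so the proto-segment is *e.
Position 2: Irshoe has a, Dovaten has a, Halen has e. Irshoe preserves a here (none of its changes turn any other segment into a), so the proto-segment is *a.
Position 5: Irshoe has d, Dovaten has s, Halen has t. Halen preserves t here (none of its changes turn any other segment into t), so the proto-segment is *t.
Continuing position by position gives *bavetim; check it forward:
Irshoe: *bavetim > pavetim > pavedim  (by unconditioned shift, intervocalic voicing)
Dovaten: start from *bavetim.
  rule 1 (vowel merger): bavetim → bavetem
  rule 2 (unconditioned shift): bavetem → bavesem
  rule 3 (unconditioned shift): bavesem → vavesem
  ⇒ Dovaten vavesem
Halen: *bavetim > bavitim > bevitim  (by vowel merger, vowel merger)
Only *bavetim yields all of Irshoe pavedim, Dovaten vavesem, Halen bevitim.

*bavetim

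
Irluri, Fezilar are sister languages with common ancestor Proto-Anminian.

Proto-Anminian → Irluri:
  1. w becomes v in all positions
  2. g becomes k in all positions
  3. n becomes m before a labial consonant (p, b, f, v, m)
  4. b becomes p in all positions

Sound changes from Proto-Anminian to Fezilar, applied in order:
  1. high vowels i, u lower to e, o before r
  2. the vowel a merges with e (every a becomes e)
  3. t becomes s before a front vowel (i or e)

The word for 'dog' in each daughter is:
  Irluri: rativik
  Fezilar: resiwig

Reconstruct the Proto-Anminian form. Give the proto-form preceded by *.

*ratiwig

Position 3: Irluri has t, Fezilar has s. Irluri preserves t here (none of its changes turn any other segment into t), so the proto-segment is *t.
Position 7: Irluri has k, Fezilar has g. Fezilar preserves g here (none of its changes turn any other segment into g), so the proto-segment is *g.
This points to *ratiwig. Verify forward in each daughter:
Irluri: *ratiwig
  ratiwig → rativig   [unconditioned shift]
  rativig → rativik   [unconditioned shift]
  rativik (rule 3 does not apply)
  rativik (rule 4 does not apply)
  giving Irluri rativik.
Fezilar: *ratiwig
  ratiwig (rule 1 does not apply)
  ratiwig → retiwig   [vowel merger]
  retiwig → resiwig   [palatalisation]
  giving Fezilar resiwig.
No other proto-form is consistent with every reflex, so the reconstruction is *ratiwig.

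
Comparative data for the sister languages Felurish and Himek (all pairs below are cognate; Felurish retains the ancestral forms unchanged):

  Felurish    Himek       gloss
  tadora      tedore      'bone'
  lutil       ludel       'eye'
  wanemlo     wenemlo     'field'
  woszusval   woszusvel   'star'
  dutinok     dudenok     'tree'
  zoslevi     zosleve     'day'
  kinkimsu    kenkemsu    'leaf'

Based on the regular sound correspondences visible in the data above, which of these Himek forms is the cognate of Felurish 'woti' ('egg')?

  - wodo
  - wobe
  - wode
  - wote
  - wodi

wode

lutil ~ ludel, dutinok ~ dudenok — Felurish t corresponds to Himek d between vowels (before a front vowel).
zoslevi ~ zosleve — Felurish i corresponds to Himek e word-finally.
Applying these to Felurish 'woti':
  woti → wodi   (t→d between vowels (before a front vowel))
  wodi → wode   (i→e word-finally)
So the Himek cognate is 'wode'.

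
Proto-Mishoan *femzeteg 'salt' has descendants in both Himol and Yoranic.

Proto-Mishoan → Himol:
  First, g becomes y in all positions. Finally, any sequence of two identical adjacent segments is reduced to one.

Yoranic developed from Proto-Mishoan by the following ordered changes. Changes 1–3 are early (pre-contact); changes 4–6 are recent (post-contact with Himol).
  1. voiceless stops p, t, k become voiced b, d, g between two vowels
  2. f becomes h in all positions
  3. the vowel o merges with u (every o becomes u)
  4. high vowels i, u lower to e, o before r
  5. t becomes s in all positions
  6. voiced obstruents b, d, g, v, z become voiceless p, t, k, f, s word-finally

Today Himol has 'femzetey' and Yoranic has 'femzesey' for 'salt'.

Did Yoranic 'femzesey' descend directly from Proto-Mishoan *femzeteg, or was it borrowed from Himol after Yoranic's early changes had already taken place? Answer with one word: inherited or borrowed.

If inherited, *femzeteg would pass through all of Yoranic's changes:
Yoranic: start from *femzeteg.
  rule 1 (intervocalic voicing): femzeteg → femzedeg
  rule 2 (unconditioned shift): femzedeg → hemzedeg
  rule 3: no change — hemzedeg
  rule 4: no change — hemzedeg
  rule 5: no change — hemzedeg
  rule 6 (final devoicing): hemzedeg → hemzedek
  ⇒ Yoranic hemzedek
If borrowed from Himol 'femzetey' after the early changes, it would undergo only the recent ones:
  rule 4 (pre-rhotic lowering): no change (femzetey)
  rule 5 (unconditioned shift): femzetey → femzesey
  rule 6 (final devoicing): no change (femzesey)
  ⇒ as a loan: femzesey
Yoranic 'femzesey' matches the loan outcome 'femzesey', not the inherited 'hemzedek' — it skipped the early Yoranic changes, so it was borrowed from Himol.

borrowed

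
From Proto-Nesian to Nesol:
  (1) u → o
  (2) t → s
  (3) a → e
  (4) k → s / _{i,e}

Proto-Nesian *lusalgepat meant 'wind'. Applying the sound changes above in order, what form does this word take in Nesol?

loselgepes

Nesol: *lusalgepat
  lusalgepat → losalgepat   [vowel merger]
  losalgepat → losalgepas   [unconditioned shift]
  losalgepas → loselgepes   [vowel merger]
  loselgepes (rule 4 does not apply)
  giving Nesol loselgepes.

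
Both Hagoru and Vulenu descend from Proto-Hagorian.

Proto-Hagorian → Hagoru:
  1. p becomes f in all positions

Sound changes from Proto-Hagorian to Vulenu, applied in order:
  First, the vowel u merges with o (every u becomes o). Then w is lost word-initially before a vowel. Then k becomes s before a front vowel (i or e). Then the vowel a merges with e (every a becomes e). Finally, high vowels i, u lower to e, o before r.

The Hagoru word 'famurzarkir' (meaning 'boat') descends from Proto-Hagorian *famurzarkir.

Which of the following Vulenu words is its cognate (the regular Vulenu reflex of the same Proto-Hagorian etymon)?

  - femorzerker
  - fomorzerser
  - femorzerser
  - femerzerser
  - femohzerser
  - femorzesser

Vulenu: start from *famurzarkir.
  rule 1 (vowel merger): famurzarkir → famorzarkir
  rule 2: no change — famorzarkir
  rule 3 (palatalisation): famorzarkir → famorzarsir
  rule 4 (vowel merger): famorzarsir → femorzersir
  rule 5 (pre-rhotic lowering): femorzersir → femorzerser
  ⇒ Vulenu femorzerser
Only 'femorzerser' matches the regular Vulenu development of *famurzarkir.

femorzerser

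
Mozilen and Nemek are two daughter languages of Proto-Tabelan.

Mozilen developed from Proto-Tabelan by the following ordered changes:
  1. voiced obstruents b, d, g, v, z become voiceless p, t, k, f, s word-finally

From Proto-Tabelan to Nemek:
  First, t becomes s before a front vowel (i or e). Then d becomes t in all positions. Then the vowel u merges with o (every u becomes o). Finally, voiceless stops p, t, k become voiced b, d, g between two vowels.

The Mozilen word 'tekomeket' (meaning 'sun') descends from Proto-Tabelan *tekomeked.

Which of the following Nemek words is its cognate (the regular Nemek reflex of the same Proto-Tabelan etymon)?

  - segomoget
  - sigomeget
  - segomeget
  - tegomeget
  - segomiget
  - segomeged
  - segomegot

segomeget

Nemek: *tekomeked
  tekomeked → sekomeked   [palatalisation]
  sekomeked → sekomeket   [unconditioned shift]
  sekomeket (rule 3 does not apply)
  sekomeket → segomeget   [intervocalic voicing]
  giving Nemek segomeget.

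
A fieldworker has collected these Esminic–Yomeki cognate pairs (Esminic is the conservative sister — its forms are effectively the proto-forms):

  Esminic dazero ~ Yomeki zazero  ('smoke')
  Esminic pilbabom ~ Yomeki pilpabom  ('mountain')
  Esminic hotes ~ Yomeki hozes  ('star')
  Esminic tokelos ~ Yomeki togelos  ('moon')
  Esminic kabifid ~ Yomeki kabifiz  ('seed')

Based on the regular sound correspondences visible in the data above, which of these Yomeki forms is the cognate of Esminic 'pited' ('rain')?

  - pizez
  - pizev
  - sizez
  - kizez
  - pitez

hotes ~ hozes — Esminic t corresponds to Yomeki z between vowels (before a front vowel).
kabifid ~ kabifiz — Esminic d corresponds to Yomeki z word-finally.
Applying these to Esminic 'pited':
  pited → pized   (t→z between vowels (before a front vowel))
  pized → pizez   (d→z word-finally)
So the Yomeki cognate is 'pizez'.

pizez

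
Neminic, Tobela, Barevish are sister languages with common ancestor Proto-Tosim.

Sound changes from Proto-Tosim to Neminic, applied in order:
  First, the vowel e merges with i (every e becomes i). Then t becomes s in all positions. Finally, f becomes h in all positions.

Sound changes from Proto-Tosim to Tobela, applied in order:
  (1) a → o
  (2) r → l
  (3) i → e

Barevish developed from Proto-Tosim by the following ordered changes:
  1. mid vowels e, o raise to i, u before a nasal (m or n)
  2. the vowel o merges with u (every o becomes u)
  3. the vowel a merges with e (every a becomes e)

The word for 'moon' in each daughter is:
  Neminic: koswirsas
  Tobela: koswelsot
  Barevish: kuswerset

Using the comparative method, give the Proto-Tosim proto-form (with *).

*koswersat

Position 8: Neminic has a, Tobela has o, Barevish has e. Neminic preserves a here (none of its changes turn any other segment into a), so the proto-segment is *a.
Position 6: Neminic has r, Tobela has l, Barevish has r. Neminic preserves r here (none of its changes turn any other segment into r), so the proto-segment is *r.
This points to *koswersat. Verify forward in each daughter:
Neminic: *koswersat
  koswersat → koswirsat   [vowel merger]
  koswirsat → koswirsas   [unconditioned shift]
  koswirsas (rule 3 does not apply)
  giving Neminic koswirsas.
Tobela: *koswersat
  koswersat → koswersot   [vowel merger]
  koswersot → koswelsot   [unconditioned shift]
  koswelsot (rule 3 does not apply)
  giving Tobela koswelsot.
Barevish: *koswersat
  koswersat (rule 1 does not apply)
  koswersat → kuswersat   [vowel merger]
  kuswersat → kuswerset   [vowel merger]
  giving Barevish kuswerset.
*koswersat is the unique common source.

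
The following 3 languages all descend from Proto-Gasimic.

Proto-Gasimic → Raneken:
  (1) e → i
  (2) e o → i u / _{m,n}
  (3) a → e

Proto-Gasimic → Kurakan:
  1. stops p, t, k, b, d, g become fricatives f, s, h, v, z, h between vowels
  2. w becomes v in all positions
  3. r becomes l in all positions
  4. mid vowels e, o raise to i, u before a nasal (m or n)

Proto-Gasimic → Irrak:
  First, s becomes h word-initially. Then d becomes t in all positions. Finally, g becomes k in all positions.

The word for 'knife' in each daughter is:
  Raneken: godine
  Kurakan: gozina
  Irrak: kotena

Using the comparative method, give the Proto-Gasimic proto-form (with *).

*godena

Position 1: Raneken has g, Kurakan has g, Irrak has k. Raneken preserves g here (none of its changes turn any other segment into g), so the proto-segment is *g.
Position 3: Raneken has d, Kurakan has z, Irrak has t. Raneken preserves d here (none of its changes turn any other segment into d), so the proto-segment is *d.
Position 4: Raneken has i, Kurakan has i, Irrak has e. Irrak preserves e here (none of its changes turn any other segment into e), so the proto-segment is *e.
Continuing position by position gives *godena; check it forward:
Raneken: *godena > godina > godine  (by vowel merger, vowel merger)
Kurakan: *godena > gozena > gozina  (by intervocalic lenition, pre-nasal raising)
Irrak: *godena
  godena (rule 1 does not apply)
  godena → gotena   [unconditioned shift]
  gotena → kotena   [unconditioned shift]
  giving Irrak kotena.
*godena is the unique common source.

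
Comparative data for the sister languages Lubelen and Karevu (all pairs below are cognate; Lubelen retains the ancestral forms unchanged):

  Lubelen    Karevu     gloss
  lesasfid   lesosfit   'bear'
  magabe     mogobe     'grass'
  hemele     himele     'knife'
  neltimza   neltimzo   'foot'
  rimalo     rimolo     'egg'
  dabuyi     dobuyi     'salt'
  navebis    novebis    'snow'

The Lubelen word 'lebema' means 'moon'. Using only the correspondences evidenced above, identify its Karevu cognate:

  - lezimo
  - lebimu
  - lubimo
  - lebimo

lebimo

hemele ~ himele — Lubelen e corresponds to Karevu i after a consonant, before a nasal.
neltimza ~ neltimzo — Lubelen a corresponds to Karevu o word-finally.
Applying these to Lubelen 'lebema':
  lebema → lebima   (e→i after a consonant, before a nasal)
  lebima → lebimo   (a→o word-finally)
So the Karevu cognate is 'lebimo'.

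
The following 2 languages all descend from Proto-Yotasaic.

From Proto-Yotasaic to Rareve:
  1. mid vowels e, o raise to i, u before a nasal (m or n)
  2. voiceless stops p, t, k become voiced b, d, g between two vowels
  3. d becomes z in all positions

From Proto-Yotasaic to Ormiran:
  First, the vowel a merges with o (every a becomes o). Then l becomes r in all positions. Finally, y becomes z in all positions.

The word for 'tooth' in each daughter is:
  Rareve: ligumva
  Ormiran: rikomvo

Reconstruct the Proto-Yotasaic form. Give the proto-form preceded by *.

*likomva

Position 7: Rareve has a, Ormiran has o. Rareve preserves a here (none of its changes turn any other segment into a), so the proto-segment is *a.
Position 1: Rareve has l, Ormiran has r. Rareve preserves l here (none of its changes turn any other segment into l), so the proto-segment is *l.
Position 4: Rareve has u, Ormiran has o. Taking the neighbouring segments as reconstructed: Rareve u could go back to *o or *u; Ormiran o could go back to *a or *o — the one source consistent with every daughter is *o.
This points to *likomva. Verify forward in each daughter:
Rareve: *likomva > likumva > ligumva  (by pre-nasal raising, intervocalic voicing)
Ormiran: *likomva
  likomva → likomvo   [vowel merger]
  likomvo → rikomvo   [unconditioned shift]
  rikomvo (rule 3 does not apply)
  giving Ormiran rikomvo.
No other proto-form is consistent with every reflex, so the reconstruction is *likomva.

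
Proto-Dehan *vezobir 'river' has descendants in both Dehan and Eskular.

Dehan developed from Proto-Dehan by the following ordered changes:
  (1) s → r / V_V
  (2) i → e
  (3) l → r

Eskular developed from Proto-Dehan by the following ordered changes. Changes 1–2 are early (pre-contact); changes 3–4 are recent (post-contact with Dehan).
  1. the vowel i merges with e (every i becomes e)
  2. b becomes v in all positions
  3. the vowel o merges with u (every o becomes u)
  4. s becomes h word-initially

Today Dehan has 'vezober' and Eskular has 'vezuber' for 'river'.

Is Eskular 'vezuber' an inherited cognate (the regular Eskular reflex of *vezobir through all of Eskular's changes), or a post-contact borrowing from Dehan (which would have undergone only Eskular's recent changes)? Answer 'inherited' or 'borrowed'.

borrowed

If inherited, *vezobir would pass through all of Eskular's changes:
Eskular: start from *vezobir.
  rule 1 (vowel merger): vezobir → vezober
  rule 2 (unconditioned shift): vezober → vezover
  rule 3 (vowel merger): vezover → vezuver
  rule 4: no change — vezuver
  ⇒ Eskular vezuver
If borrowed from Dehan 'vezober' after the early changes, it would undergo only the recent ones:
  rule 3 (vowel merger): vezober → vezuber
  rule 4 (debuccalisation): no change (vezuber)
  ⇒ as a loan: vezuber
Eskular 'vezuber' matches the loan outcome 'vezuber', not the inherited 'vezuver' — it skipped the early Eskular changes, so it was borrowed from Dehan.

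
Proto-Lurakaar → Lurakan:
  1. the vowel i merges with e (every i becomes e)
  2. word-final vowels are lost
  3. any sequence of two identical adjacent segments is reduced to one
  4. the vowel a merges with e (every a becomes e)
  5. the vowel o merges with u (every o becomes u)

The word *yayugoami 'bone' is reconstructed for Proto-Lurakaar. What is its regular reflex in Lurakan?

Lurakan: *yayugoami
  yayugoami → yayugoame   [vowel merger]
  yayugoame → yayugoam   [apocope]
  yayugoam (rule 3 does not apply)
  yayugoam → yeyugoem   [vowel merger]
  yeyugoem → yeyuguem   [vowel merger]
  giving Lurakan yeyuguem.

yeyuguem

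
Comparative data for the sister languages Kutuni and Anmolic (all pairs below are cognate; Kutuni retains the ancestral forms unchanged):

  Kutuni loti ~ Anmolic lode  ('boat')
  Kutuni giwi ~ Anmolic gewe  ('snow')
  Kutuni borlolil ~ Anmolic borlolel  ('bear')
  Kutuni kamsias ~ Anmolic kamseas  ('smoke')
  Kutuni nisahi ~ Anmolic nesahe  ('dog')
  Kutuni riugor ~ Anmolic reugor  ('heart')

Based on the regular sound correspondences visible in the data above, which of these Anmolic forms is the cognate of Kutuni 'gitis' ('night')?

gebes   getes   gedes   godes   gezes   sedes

giwi ~ gewe, borlolil ~ borlolel — Kutuni i corresponds to Anmolic e after a consonant, before a consonant other than r, m, n, p, b, f, v.
loti ~ lode — Kutuni t corresponds to Anmolic d between vowels (before a front vowel).
Applying these to Kutuni 'gitis':
  gitis → getis   (i→e after a consonant, before a consonant other than r, m, n, p, b, f, v)
  getis → gedis   (t→d between vowels (before a front vowel))
  gedis → gedes   (i→e after a consonant, before a consonant other than r, m, n, p, b, f, v)
So the Anmolic cognate is 'gedes'.

gedes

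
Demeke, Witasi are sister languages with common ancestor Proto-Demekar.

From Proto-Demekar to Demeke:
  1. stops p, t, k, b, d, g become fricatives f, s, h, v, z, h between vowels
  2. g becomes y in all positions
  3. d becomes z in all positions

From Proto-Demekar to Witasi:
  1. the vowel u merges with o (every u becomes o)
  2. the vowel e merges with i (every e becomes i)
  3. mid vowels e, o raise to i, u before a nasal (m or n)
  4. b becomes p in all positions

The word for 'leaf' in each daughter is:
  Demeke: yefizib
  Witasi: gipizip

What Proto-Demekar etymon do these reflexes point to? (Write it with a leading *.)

*gepizib

Position 1: Demeke has y, Witasi has g. Witasi preserves g here (none of its changes turn any other segment into g), so the proto-segment is *g.
Position 3: Demeke has f, Witasi has p. Taking the neighbouring segments as reconstructed: Demeke f could go back to *p or *f; Witasi p could go back to *p or *b — the one source consistent with every daughter is *p.
Verify the candidate proto-form against each daughter:
Demeke: *gepizib > gefizib > yefizib  (by intervocalic lenition, unconditioned shift)
Witasi: *gepizib > gipizib > gipizip  (by vowel merger, unconditioned shift)
Only *gepizib yields all of Demeke yefizib, Witasi gipizip.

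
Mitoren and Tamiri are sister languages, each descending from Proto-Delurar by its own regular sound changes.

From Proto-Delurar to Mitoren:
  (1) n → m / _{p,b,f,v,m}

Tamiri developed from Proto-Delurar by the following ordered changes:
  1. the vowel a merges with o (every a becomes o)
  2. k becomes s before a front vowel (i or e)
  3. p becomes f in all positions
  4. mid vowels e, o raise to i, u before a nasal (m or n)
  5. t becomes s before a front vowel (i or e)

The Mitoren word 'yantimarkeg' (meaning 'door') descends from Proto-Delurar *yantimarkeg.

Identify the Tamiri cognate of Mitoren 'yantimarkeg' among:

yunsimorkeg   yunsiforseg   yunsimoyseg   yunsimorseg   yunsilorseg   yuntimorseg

Tamiri: *yantimarkeg
  yantimarkeg → yontimorkeg   [vowel merger]
  yontimorkeg → yontimorseg   [palatalisation]
  yontimorseg (rule 3 does not apply)
  yontimorseg → yuntimorseg   [pre-nasal raising]
  yuntimorseg → yunsimorseg   [palatalisation]
  giving Tamiri yunsimorseg.
Among the options, 'yunsimorseg' alone shows every Tamiri change applied in order.

yunsimorseg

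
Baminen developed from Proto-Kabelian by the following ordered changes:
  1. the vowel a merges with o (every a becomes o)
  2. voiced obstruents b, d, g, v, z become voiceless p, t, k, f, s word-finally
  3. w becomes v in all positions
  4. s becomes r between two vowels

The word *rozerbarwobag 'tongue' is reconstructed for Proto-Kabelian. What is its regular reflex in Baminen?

rozerborvobok

Baminen: *rozerbarwobag
  rozerbarwobag → rozerborwobog   [vowel merger]
  rozerborwobog → rozerborwobok   [final devoicing]
  rozerborwobok → rozerborvobok   [unconditioned shift]
  rozerborvobok (rule 4 does not apply)
  giving Baminen rozerborvobok.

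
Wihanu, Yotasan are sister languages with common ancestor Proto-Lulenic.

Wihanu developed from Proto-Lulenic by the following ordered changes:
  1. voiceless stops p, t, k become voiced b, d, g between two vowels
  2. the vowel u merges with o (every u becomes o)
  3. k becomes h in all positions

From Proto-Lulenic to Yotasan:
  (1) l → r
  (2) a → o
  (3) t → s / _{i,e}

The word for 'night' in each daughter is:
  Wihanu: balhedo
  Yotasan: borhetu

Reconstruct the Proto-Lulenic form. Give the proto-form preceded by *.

*balhetu

Position 3: Wihanu has l, Yotasan has r. Wihanu preserves l here (none of its changes turn any other segment into l), so the proto-segment is *l.
Position 6: Wihanu has d, Yotasan has t. Yotasan preserves t here (none of its changes turn any other segment into t), so the proto-segment is *t.
Position 2: Wihanu has a, Yotasan has o. Wihanu preserves a here (none of its changes turn any other segment into a), so the proto-segment is *a.
Continuing position by position gives *balhetu; check it forward:
Wihanu: *balhetu > balhedu > balhedo  (by intervocalic voicing, vowel merger)
Yotasan: start from *balhetu.
  rule 1 (unconditioned shift): balhetu → barhetu
  rule 2 (vowel merger): barhetu → borhetu
  rule 3: no change — borhetu
  ⇒ Yotasan borhetu
Only *balhetu yields all of Wihanu balhedo, Yotasan borhetu.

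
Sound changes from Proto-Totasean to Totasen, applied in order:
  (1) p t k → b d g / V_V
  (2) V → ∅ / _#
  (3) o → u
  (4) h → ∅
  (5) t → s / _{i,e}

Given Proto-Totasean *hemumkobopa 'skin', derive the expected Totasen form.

emumkubub

Totasen: *hemumkobopa
  hemumkobopa → hemumkoboba   [intervocalic voicing]
  hemumkoboba → hemumkobob   [apocope]
  hemumkobob → hemumkubub   [vowel merger]
  hemumkubub → emumkubub   [h-loss]
  emumkubub (rule 5 does not apply)
  giving Totasen emumkubub.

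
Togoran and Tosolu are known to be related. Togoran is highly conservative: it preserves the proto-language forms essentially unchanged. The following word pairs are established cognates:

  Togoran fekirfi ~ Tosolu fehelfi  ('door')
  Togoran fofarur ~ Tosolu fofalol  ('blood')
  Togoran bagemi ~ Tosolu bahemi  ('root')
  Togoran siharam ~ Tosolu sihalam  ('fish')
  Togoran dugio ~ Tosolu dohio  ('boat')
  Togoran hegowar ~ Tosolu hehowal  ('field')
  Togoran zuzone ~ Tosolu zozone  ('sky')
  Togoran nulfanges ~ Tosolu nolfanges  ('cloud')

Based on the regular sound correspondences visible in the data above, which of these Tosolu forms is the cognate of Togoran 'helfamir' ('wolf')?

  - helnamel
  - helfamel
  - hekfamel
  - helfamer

helfamel

fekirfi ~ fehelfi — Togoran i corresponds to Tosolu e after a consonant, before r.
fofarur ~ fofalol, hegowar ~ hehowal — Togoran r corresponds to Tosolu l word-finally.
Applying these to Togoran 'helfamir':
  helfamir → helfamer   (i→e after a consonant, before r)
  helfamer → helfamel   (r→l word-finally)
So the Tosolu cognate is 'helfamel'.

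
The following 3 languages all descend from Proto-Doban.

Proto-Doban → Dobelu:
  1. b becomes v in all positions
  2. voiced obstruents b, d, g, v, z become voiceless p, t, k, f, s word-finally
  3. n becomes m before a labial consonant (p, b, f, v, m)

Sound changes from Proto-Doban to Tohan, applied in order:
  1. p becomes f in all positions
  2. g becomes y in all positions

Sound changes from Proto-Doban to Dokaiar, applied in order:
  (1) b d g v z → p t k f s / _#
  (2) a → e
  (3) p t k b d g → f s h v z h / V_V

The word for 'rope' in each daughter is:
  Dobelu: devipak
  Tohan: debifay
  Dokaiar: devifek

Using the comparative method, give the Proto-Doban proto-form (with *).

Position 6: Dobelu has a, Tohan has a, Dokaiar has e. Dobelu preserves a here (none of its changes turn any other segment into a), so the proto-segment is *a.
Position 5: Dobelu has p, Tohan has f, Dokaiar has f. Dobelu preserves p here (none of its changes turn any other segment into p), so the proto-segment is *p.
Verify the candidate proto-form against each daughter:
Dobelu: start from *debipag.
  rule 1 (unconditioned shift): debipag → devipag
  rule 2 (final devoicing): devipag → devipak
  rule 3: no change — devipak
  ⇒ Dobelu devipak
Tohan: *debipag
  debipag → debifag   [unconditioned shift]
  debifag → debifay   [unconditioned shift]
  giving Tohan debifay.
Dokaiar: *debipag
  debipag → debipak   [final devoicing]
  debipak → debipek   [vowel merger]
  debipek → devifek   [intervocalic lenition]
  giving Dokaiar devifek.
*debipag is the unique common source.

*debipag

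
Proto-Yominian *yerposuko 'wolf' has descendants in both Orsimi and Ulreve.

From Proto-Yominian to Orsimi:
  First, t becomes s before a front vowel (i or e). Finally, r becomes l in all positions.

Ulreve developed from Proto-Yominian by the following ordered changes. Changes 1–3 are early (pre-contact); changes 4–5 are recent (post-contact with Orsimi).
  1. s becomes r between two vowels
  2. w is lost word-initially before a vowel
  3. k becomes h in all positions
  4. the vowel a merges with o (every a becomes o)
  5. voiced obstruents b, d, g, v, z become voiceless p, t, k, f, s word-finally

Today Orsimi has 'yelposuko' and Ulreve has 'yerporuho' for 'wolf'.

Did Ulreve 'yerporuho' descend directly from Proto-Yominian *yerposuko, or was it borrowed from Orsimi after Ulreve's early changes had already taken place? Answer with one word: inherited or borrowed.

If inherited, *yerposuko would pass through all of Ulreve's changes:
Ulreve: start from *yerposuko.
  rule 1 (rhotacism): yerposuko → yerporuko
  rule 2: no change — yerporuko
  rule 3 (unconditioned shift): yerporuko → yerporuho
  rule 4: no change — yerporuho
  rule 5: no change — yerporuho
  ⇒ Ulreve yerporuho
If borrowed from Orsimi 'yelposuko' after the early changes, it would undergo only the recent ones:
  rule 4 (vowel merger): no change (yelposuko)
  rule 5 (final devoicing): no change (yelposuko)
  ⇒ as a loan: yelposuko
Ulreve 'yerporuho' matches the inherited outcome exactly, so it is an inherited cognate, not a loan.

inherited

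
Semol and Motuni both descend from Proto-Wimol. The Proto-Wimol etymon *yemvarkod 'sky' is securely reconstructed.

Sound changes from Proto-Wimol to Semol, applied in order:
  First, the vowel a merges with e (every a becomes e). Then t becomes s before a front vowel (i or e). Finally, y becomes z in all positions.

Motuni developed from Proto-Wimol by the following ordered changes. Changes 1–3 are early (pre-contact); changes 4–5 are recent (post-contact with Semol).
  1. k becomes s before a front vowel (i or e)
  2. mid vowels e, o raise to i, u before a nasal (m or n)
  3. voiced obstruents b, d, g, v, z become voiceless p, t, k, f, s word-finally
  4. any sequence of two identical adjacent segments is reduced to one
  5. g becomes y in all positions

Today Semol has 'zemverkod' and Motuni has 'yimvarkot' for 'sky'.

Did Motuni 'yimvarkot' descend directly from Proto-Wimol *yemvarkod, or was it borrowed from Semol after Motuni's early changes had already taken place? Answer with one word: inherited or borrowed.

inherited

If inherited, *yemvarkod would pass through all of Motuni's changes:
Motuni: *yemvarkod
  yemvarkod (rule 1 does not apply)
  yemvarkod → yimvarkod   [pre-nasal raising]
  yimvarkod → yimvarkot   [final devoicing]
  yimvarkot (rule 4 does not apply)
  yimvarkot (rule 5 does not apply)
  giving Motuni yimvarkot.
If borrowed from Semol 'zemverkod' after the early changes, it would undergo only the recent ones:
  rule 4 (degemination): no change (zemverkod)
  rule 5 (unconditioned shift): no change (zemverkod)
  ⇒ as a loan: zemverkod
Motuni 'yimvarkot' matches the inherited outcome exactly, so it is an inherited cognate, not a loan.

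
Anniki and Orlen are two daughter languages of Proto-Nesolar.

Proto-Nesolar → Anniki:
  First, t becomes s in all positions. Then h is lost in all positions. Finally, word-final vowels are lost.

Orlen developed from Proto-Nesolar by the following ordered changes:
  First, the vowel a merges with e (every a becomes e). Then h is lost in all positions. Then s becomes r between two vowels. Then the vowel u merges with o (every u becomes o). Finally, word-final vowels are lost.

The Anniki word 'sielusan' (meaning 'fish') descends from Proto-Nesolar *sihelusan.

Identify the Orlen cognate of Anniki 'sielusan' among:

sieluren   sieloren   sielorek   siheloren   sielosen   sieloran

Orlen: start from *sihelusan.
  rule 1 (vowel merger): sihelusan → sihelusen
  rule 2 (h-loss): sihelusen → sielusen
  rule 3 (rhotacism): sielusen → sieluren
  rule 4 (vowel merger): sieluren → sieloren
  rule 5: no change — sieloren
  ⇒ Orlen sieloren

sieloren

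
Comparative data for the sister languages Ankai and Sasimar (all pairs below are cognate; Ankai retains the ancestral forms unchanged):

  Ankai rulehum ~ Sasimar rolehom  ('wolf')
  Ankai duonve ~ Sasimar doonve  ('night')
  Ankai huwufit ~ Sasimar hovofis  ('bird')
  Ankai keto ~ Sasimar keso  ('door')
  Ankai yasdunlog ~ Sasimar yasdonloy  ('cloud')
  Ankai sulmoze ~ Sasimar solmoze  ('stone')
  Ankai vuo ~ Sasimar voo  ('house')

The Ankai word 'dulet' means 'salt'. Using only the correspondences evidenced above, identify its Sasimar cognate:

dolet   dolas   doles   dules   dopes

doles

rulehum ~ rolehom, huwufit ~ hovofis — Ankai u corresponds to Sasimar o after a consonant, before a consonant other than r, m, n, p, b, f, v.
huwufit ~ hovofis — Ankai t corresponds to Sasimar s word-finally.
Applying these to Ankai 'dulet':
  dulet → dolet   (u→o after a consonant, before a consonant other than r, m, n, p, b, f, v)
  dolet → doles   (t→s word-finally)
So the Sasimar cognate is 'doles'.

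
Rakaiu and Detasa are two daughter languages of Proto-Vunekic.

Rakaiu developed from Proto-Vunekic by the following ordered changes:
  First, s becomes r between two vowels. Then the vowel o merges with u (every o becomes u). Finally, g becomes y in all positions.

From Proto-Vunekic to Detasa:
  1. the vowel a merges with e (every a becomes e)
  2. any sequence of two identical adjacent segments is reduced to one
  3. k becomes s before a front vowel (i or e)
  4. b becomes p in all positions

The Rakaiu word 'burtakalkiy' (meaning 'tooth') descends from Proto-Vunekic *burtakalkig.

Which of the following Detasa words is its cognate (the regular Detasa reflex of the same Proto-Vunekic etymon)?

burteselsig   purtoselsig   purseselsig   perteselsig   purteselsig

Detasa: *burtakalkig > burtekelkig > burteselsig > purteselsig  (by vowel merger, palatalisation, unconditioned shift)
The other candidates each miss or misapply at least one Detasa change.

purteselsig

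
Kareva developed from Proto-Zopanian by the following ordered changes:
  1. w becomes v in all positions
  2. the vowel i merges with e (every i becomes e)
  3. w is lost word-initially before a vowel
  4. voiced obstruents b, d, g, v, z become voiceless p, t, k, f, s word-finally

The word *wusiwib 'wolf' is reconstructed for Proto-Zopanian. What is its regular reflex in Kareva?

vusevep

Kareva: *wusiwib
  wusiwib → vusivib   [unconditioned shift]
  vusivib → vuseveb   [vowel merger]
  vuseveb (rule 3 does not apply)
  vuseveb → vusevep   [final devoicing]
  giving Kareva vusevep.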